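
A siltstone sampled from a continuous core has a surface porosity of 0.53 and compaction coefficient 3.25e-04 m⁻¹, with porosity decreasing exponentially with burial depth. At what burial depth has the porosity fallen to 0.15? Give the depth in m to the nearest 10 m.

Working in km (1 km = 1000 m; β in km⁻¹ = β in m⁻¹ × 1000):
Invert Athy's law: Z = ln(φ₀/φ) / β
Z = ln(0.53/0.15) / 0.325 = ln(3.533) / 0.325 = 1.2622 / 0.325 = 3.884 km

3880 m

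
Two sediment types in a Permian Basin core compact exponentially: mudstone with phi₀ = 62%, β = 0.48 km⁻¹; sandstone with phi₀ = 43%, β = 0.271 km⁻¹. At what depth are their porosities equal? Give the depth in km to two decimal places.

Set phi₀ₐ e^(−βₐz) = phi₀ᵦ e^(−βᵦz) ⇒ ln(phi₀ₐ/phi₀ᵦ) = (βₐ − βᵦ)·z
z = ln(0.62/0.43) / (0.48 − 0.271) = 0.3659 / 0.209 = 1.751 km

1.75 km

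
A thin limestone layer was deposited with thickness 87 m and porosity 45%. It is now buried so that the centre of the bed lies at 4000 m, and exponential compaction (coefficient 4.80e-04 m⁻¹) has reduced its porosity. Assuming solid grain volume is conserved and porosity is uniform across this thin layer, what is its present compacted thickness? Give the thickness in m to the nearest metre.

51 m

Working in km (1 km = 1000 m; β in km⁻¹ = β in m⁻¹ × 1000):
Porosity at 4 km: phi = 0.45·exp(−0.48×4) = 0.0660
Solid-volume conservation: h(1−phi) = h₀(1−phi₀) ⇒ h = h₀·(1−phi₀)/(1−phi)
h = 0.087 × (1 − 0.45)/(1 − 0.0660) = 0.087 × 0.5888 = 0.0512 km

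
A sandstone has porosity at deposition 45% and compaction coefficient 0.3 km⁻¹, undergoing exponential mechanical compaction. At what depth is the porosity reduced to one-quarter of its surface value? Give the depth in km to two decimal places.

4.62 km

n/n₀ = 1/4 ⇒ exp(−k·d) = 1/4 ⇒ d = ln(4) / k
d = 1.3863 / 0.3 = 4.621 km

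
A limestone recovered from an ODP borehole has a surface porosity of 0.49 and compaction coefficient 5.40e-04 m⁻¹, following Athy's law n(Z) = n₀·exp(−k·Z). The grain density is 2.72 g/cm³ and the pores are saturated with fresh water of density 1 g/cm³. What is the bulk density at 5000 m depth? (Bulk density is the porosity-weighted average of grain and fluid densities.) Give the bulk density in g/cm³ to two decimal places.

Working in km (1 km = 1000 m; k in km⁻¹ = k in m⁻¹ × 1000):
Porosity at depth: n = 0.49·exp(−0.54×5) = 0.49×0.0672 = 0.0329
Bulk density: ρ_b = (1−n)ρ_g + n·ρ_f = 0.9671×2.72 + 0.0329×1
       = 2.630 + 0.033 = 2.663 g/cm³

2.66 g/cm³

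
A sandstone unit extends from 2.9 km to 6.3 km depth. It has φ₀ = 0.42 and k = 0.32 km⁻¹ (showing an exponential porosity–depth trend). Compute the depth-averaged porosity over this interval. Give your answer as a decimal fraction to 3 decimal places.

0.101

⟨φ⟩ = (1/(z₂−z₁)) ∫ φ₀ e^(−kz) dz = φ₀·(e^(−k·z₁) − e^(−k·z₂)) / (k·(z₂−z₁))
e^(−0.32×2.9) = 0.3953; e^(−0.32×6.3) = 0.1332
⟨φ⟩ = 0.42 × (0.3953 − 0.1332) / (0.32 × 3.4) = 0.42 × 0.2410 = 0.1012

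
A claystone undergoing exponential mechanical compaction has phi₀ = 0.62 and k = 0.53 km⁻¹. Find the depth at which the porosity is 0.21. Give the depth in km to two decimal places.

Invert Athy's law: z = ln(phi₀/phi) / k
z = ln(0.62/0.21) / 0.53 = ln(2.952) / 0.53 = 1.0826 / 0.53 = 2.043 km

2.04 km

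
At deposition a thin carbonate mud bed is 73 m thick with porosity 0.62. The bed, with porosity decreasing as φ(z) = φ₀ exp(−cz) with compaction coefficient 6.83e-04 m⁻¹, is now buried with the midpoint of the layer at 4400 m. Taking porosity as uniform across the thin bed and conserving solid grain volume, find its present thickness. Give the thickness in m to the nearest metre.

Working in km (1 km = 1000 m; c in km⁻¹ = c in m⁻¹ × 1000):
Porosity at 4.4 km: φ = 0.62·exp(−0.683×4.4) = 0.0307
Solid-volume conservation: h(1−φ) = h₀(1−φ₀) ⇒ h = h₀·(1−φ₀)/(1−φ)
h = 0.073 × (1 − 0.62)/(1 − 0.0307) = 0.073 × 0.3920 = 0.0286 km

29 m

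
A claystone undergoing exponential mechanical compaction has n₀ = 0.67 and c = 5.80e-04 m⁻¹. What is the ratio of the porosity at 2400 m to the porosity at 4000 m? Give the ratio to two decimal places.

Working in km (1 km = 1000 m; c in km⁻¹ = c in m⁻¹ × 1000):
n(z₁)/n(z₂) = e^(−c·z₁)/e^(−c·z₂) = e^{c(z₂−z₁)}
= exp(0.58 × 1.6) = exp(0.928) = 2.5294

2.53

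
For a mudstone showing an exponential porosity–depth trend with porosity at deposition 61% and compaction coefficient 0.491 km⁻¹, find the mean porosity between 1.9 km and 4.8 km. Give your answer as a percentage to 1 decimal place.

⟨φ⟩ = (1/(d₂−d₁)) ∫ φ₀ e^(−kd) dd = φ₀·(e^(−k·d₁) − e^(−k·d₂)) / (k·(d₂−d₁))
e^(−0.491×1.9) = 0.3934; e^(−0.491×4.8) = 0.0947
⟨φ⟩ = 0.61 × (0.3934 − 0.0947) / (0.491 × 2.9) = 0.61 × 0.2098 = 0.1280

12.8%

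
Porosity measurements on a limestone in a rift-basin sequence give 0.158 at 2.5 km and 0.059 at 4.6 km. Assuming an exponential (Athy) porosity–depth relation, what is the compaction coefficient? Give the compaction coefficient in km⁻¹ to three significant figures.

0.469 km⁻¹

Athy: n(Z) = n₀ e^(−cZ) ⇒ n₁/n₂ = e^{c(Z₂−Z₁)} ⇒ c = ln(n₁/n₂)/(Z₂−Z₁)
c = ln(0.158/0.059) / (4.6 − 2.5) = ln(2.678) / 2.1 = 0.9851 / 2.1 = 0.4691 km⁻¹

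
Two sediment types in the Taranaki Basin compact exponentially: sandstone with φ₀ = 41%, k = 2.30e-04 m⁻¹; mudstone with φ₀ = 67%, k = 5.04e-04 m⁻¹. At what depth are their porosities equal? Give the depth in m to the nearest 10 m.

Working in km (1 km = 1000 m; k in km⁻¹ = k in m⁻¹ × 1000):
Set φ₀ₐ e^(−kₐz) = φ₀ᵦ e^(−kᵦz) ⇒ ln(φ₀ₐ/φ₀ᵦ) = (kₐ − kᵦ)·z
z = ln(0.41/0.67) / (0.23 − 0.504) = -0.4911 / -0.274 = 1.792 km

1790 m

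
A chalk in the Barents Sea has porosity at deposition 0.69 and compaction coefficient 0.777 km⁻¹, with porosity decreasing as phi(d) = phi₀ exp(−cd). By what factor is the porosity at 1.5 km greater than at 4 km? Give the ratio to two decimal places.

phi(d₁)/phi(d₂) = e^(−c·d₁)/e^(−c·d₂) = e^{c(d₂−d₁)}
= exp(0.777 × 2.5) = exp(1.943) = 6.9762

6.98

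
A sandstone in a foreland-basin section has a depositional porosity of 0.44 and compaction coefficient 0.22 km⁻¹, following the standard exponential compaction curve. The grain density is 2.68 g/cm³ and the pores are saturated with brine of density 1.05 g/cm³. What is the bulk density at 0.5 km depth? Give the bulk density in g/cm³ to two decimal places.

2.04 g/cm³

Porosity at depth: n = 0.44·exp(−0.22×0.5) = 0.44×0.8958 = 0.3942
Bulk density: ρ_b = (1−n)ρ_g + n·ρ_f = 0.6058×2.68 + 0.3942×1.05
       = 1.624 + 0.414 = 2.038 g/cm³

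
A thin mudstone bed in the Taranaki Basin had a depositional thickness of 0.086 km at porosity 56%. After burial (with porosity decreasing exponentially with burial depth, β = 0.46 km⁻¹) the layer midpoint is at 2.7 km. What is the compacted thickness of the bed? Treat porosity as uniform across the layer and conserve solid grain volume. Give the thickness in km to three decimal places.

0.045 km

Porosity at 2.7 km: phi = 0.56·exp(−0.46×2.7) = 0.1617
Solid-volume conservation: h(1−phi) = h₀(1−phi₀) ⇒ h = h₀·(1−phi₀)/(1−phi)
h = 0.086 × (1 − 0.56)/(1 − 0.1617) = 0.086 × 0.5249 = 0.0451 km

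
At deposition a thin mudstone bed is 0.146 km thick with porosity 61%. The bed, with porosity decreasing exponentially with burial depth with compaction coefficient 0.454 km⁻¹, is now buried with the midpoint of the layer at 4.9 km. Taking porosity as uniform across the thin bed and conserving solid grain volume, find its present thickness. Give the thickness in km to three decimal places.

Porosity at 4.9 km: phi = 0.61·exp(−0.454×4.9) = 0.0659
Solid-volume conservation: h(1−phi) = h₀(1−phi₀) ⇒ h = h₀·(1−phi₀)/(1−phi)
h = 0.146 × (1 − 0.61)/(1 − 0.0659) = 0.146 × 0.4175 = 0.0610 km

0.061 km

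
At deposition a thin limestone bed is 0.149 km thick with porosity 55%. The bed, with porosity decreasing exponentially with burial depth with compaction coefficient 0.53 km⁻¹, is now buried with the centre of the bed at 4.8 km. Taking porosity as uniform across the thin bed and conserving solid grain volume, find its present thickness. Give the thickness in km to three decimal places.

0.070 km

Porosity at 4.8 km: φ = 0.55·exp(−0.53×4.8) = 0.0432
Solid-volume conservation: h(1−φ) = h₀(1−φ₀) ⇒ h = h₀·(1−φ₀)/(1−φ)
h = 0.149 × (1 − 0.55)/(1 − 0.0432) = 0.149 × 0.4703 = 0.0701 km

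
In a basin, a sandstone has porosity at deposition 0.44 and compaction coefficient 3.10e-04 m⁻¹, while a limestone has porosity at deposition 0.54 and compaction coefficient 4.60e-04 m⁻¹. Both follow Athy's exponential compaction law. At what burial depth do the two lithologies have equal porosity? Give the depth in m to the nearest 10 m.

Working in km (1 km = 1000 m; k in km⁻¹ = k in m⁻¹ × 1000):
Set φ₀ₐ e^(−kₐZ) = φ₀ᵦ e^(−kᵦZ) ⇒ ln(φ₀ₐ/φ₀ᵦ) = (kₐ − kᵦ)·Z
Z = ln(0.44/0.54) / (0.31 − 0.46) = -0.2048 / -0.15 = 1.365 km

1370 m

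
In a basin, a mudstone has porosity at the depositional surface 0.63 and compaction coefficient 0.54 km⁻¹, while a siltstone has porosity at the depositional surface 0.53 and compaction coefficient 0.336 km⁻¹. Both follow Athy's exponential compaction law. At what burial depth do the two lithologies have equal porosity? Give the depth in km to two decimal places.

0.85 km

Set φ₀ₐ e^(−βₐd) = φ₀ᵦ e^(−βᵦd) ⇒ ln(φ₀ₐ/φ₀ᵦ) = (βₐ − βᵦ)·d
d = ln(0.63/0.53) / (0.54 − 0.336) = 0.1728 / 0.204 = 0.847 km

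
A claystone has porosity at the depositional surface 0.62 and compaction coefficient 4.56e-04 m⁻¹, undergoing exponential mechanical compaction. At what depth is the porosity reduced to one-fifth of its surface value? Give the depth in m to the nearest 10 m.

3530 m

Working in km (1 km = 1000 m; β in km⁻¹ = β in m⁻¹ × 1000):
n/n₀ = 1/5 ⇒ exp(−β·d) = 1/5 ⇒ d = ln(5) / β
d = 1.6094 / 0.456 = 3.529 km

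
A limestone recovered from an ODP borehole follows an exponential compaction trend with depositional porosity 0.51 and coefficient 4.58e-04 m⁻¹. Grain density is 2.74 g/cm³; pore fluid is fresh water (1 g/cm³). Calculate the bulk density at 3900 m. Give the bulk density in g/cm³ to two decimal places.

2.59 g/cm³

Working in km (1 km = 1000 m; k in km⁻¹ = k in m⁻¹ × 1000):
Porosity at depth: φ = 0.51·exp(−0.458×3.9) = 0.51×0.1676 = 0.0855
Bulk density: ρ_b = (1−φ)ρ_g + φ·ρ_f = 0.9145×2.74 + 0.0855×1
       = 2.506 + 0.085 = 2.591 g/cm³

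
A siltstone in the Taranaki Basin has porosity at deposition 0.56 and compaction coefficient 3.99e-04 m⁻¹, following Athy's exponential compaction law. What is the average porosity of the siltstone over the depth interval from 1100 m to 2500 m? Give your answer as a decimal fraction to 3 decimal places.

Working in km (1 km = 1000 m; c in km⁻¹ = c in m⁻¹ × 1000):
⟨φ⟩ = (1/(z₂−z₁)) ∫ φ₀ e^(−cz) dz = φ₀·(e^(−c·z₁) − e^(−c·z₂)) / (c·(z₂−z₁))
e^(−0.399×1.1) = 0.6447; e^(−0.399×2.5) = 0.3688
⟨φ⟩ = 0.56 × (0.6447 − 0.3688) / (0.399 × 1.4) = 0.56 × 0.4940 = 0.2766

0.277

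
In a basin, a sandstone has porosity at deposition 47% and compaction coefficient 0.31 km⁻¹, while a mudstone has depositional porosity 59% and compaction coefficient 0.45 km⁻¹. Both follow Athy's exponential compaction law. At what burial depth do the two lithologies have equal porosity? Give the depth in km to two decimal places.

1.62 km

Set φ₀ₐ e^(−βₐZ) = φ₀ᵦ e^(−βᵦZ) ⇒ ln(φ₀ₐ/φ₀ᵦ) = (βₐ − βᵦ)·Z
Z = ln(0.47/0.59) / (0.31 − 0.45) = -0.2274 / -0.14 = 1.624 km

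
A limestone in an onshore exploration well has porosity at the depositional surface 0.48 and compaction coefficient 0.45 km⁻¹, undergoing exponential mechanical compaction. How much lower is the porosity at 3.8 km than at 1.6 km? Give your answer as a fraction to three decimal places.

0.147

n(1.6) = 0.48·e^(−0.45×1.6) = 0.2336
n(3.8) = 0.48·e^(−0.45×3.8) = 0.0868
Δn = 0.2336 − 0.0868 = 0.1468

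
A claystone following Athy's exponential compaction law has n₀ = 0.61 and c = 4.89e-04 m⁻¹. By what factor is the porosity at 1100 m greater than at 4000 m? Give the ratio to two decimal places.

4.13

Working in km (1 km = 1000 m; c in km⁻¹ = c in m⁻¹ × 1000):
n(Z₁)/n(Z₂) = e^(−c·Z₁)/e^(−c·Z₂) = e^{c(Z₂−Z₁)}
= exp(0.489 × 2.9) = exp(1.418) = 4.1293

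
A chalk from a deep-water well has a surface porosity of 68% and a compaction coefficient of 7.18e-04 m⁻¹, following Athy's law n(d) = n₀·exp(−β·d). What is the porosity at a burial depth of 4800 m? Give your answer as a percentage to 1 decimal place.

2.2%

Working in km (1 km = 1000 m; β in km⁻¹ = β in m⁻¹ × 1000):
n = n₀·exp(−β·d) = 0.68 × exp(−0.718 × 4.8) = 0.68 × exp(−3.446)
  = 0.68 × 0.0319 = 0.0217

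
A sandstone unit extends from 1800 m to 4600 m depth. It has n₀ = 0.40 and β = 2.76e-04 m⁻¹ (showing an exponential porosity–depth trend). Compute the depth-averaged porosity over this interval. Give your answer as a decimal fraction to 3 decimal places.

0.170

Working in km (1 km = 1000 m; β in km⁻¹ = β in m⁻¹ × 1000):
⟨n⟩ = (1/(d₂−d₁)) ∫ n₀ e^(−βd) dd = n₀·(e^(−β·d₁) − e^(−β·d₂)) / (β·(d₂−d₁))
e^(−0.276×1.8) = 0.6085; e^(−0.276×4.6) = 0.2809
⟨n⟩ = 0.4 × (0.6085 − 0.2809) / (0.276 × 2.8) = 0.4 × 0.4238 = 0.1695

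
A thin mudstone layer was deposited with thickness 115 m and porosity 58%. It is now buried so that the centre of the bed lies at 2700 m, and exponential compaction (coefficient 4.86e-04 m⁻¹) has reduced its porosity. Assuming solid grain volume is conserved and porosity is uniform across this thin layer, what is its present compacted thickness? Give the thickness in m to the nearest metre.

57 m

Working in km (1 km = 1000 m; k in km⁻¹ = k in m⁻¹ × 1000):
Porosity at 2.7 km: phi = 0.58·exp(−0.486×2.7) = 0.1562
Solid-volume conservation: h(1−phi) = h₀(1−phi₀) ⇒ h = h₀·(1−phi₀)/(1−phi)
h = 0.115 × (1 − 0.58)/(1 − 0.1562) = 0.115 × 0.4977 = 0.0572 km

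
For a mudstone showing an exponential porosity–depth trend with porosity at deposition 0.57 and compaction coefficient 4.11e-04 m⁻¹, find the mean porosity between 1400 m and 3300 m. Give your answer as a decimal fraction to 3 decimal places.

Working in km (1 km = 1000 m; β in km⁻¹ = β in m⁻¹ × 1000):
⟨φ⟩ = (1/(Z₂−Z₁)) ∫ φ₀ e^(−βZ) dZ = φ₀·(e^(−β·Z₁) − e^(−β·Z₂)) / (β·(Z₂−Z₁))
e^(−0.411×1.4) = 0.5625; e^(−0.411×3.3) = 0.2576
⟨φ⟩ = 0.57 × (0.5625 − 0.2576) / (0.411 × 1.9) = 0.57 × 0.3904 = 0.2225

0.223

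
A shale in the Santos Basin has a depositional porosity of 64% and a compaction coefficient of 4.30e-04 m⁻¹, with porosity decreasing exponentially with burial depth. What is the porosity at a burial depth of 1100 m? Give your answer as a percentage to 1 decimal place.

Working in km (1 km = 1000 m; k in km⁻¹ = k in m⁻¹ × 1000):
n = n₀·exp(−k·Z) = 0.64 × exp(−0.43 × 1.1) = 0.64 × exp(−0.473)
  = 0.64 × 0.6231 = 0.3988

39.9%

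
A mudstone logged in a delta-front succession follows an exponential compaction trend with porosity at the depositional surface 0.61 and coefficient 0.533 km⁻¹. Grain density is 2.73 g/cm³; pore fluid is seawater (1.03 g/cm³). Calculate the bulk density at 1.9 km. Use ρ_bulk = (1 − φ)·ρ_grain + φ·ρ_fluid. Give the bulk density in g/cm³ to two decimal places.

Porosity at depth: n = 0.61·exp(−0.533×1.9) = 0.61×0.3632 = 0.2216
Bulk density: ρ_b = (1−n)ρ_g + n·ρ_f = 0.7784×2.73 + 0.2216×1.03
       = 2.125 + 0.228 = 2.353 g/cm³

2.35 g/cm³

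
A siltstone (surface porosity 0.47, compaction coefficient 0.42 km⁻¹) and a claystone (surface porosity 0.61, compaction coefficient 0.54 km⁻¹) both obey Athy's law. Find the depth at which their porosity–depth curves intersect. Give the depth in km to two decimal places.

2.17 km

Set phi₀ₐ e^(−kₐZ) = phi₀ᵦ e^(−kᵦZ) ⇒ ln(phi₀ₐ/phi₀ᵦ) = (kₐ − kᵦ)·Z
Z = ln(0.47/0.61) / (0.42 − 0.54) = -0.2607 / -0.12 = 2.173 km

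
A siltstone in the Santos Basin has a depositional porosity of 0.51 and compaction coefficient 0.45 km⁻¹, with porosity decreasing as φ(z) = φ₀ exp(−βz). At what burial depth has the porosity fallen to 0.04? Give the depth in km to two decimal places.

Invert Athy's law: z = ln(φ₀/φ) / β
z = ln(0.51/0.04) / 0.45 = ln(12.75) / 0.45 = 2.5455 / 0.45 = 5.657 km

5.66 km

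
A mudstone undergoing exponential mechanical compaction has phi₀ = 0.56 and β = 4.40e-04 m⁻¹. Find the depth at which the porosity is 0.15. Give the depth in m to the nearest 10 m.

2990 m

Working in km (1 km = 1000 m; β in km⁻¹ = β in m⁻¹ × 1000):
Invert Athy's law: Z = ln(phi₀/phi) / β
Z = ln(0.56/0.15) / 0.44 = ln(3.733) / 0.44 = 1.3173 / 0.44 = 2.994 km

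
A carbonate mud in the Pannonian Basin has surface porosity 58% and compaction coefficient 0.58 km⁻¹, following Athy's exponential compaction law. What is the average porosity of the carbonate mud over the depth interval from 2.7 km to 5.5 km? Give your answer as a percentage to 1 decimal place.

6.0%

⟨n⟩ = (1/(z₂−z₁)) ∫ n₀ e^(−cz) dz = n₀·(e^(−c·z₁) − e^(−c·z₂)) / (c·(z₂−z₁))
e^(−0.58×2.7) = 0.2089; e^(−0.58×5.5) = 0.0412
⟨n⟩ = 0.58 × (0.2089 − 0.0412) / (0.58 × 2.8) = 0.58 × 0.1033 = 0.0599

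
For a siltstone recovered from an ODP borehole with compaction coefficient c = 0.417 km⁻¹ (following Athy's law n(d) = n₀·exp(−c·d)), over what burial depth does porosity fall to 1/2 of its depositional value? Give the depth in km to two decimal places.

n/n₀ = 1/2 ⇒ exp(−c·d) = 1/2 ⇒ d = ln(2) / c
d = 0.6931 / 0.417 = 1.662 km

1.66 km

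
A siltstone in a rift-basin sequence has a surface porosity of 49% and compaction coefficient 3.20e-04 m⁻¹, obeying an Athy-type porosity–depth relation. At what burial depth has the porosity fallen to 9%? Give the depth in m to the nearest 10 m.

Working in km (1 km = 1000 m; c in km⁻¹ = c in m⁻¹ × 1000):
Invert Athy's law: Z = ln(n₀/n) / c
Z = ln(0.49/0.09) / 0.32 = ln(5.444) / 0.32 = 1.6946 / 0.32 = 5.296 km

5300 m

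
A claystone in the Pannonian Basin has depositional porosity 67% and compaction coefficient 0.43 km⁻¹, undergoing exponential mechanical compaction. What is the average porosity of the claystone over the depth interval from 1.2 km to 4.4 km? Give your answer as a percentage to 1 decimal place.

21.7%

⟨φ⟩ = (1/(d₂−d₁)) ∫ φ₀ e^(−βd) dd = φ₀·(e^(−β·d₁) − e^(−β·d₂)) / (β·(d₂−d₁))
e^(−0.43×1.2) = 0.5969; e^(−0.43×4.4) = 0.1508
⟨φ⟩ = 0.67 × (0.5969 − 0.1508) / (0.43 × 3.2) = 0.67 × 0.3242 = 0.2172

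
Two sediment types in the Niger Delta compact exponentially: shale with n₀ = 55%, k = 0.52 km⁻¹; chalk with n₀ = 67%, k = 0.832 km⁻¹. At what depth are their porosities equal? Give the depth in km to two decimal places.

Set n₀ₐ e^(−kₐd) = n₀ᵦ e^(−kᵦd) ⇒ ln(n₀ₐ/n₀ᵦ) = (kₐ − kᵦ)·d
d = ln(0.55/0.67) / (0.52 − 0.832) = -0.1974 / -0.312 = 0.633 km

0.63 km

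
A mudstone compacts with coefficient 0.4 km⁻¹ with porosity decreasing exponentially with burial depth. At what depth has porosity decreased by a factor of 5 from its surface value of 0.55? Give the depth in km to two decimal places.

4.02 km

φ/φ₀ = 1/5 ⇒ exp(−β·Z) = 1/5 ⇒ Z = ln(5) / β
Z = 1.6094 / 0.4 = 4.024 km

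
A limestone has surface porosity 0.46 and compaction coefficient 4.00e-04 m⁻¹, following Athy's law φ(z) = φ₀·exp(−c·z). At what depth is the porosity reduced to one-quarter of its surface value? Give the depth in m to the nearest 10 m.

3470 m

Working in km (1 km = 1000 m; c in km⁻¹ = c in m⁻¹ × 1000):
φ/φ₀ = 1/4 ⇒ exp(−c·z) = 1/4 ⇒ z = ln(4) / c
z = 1.3863 / 0.4 = 3.466 km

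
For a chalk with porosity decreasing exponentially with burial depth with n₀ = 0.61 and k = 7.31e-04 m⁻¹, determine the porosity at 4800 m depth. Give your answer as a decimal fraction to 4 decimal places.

Working in km (1 km = 1000 m; k in km⁻¹ = k in m⁻¹ × 1000):
n = n₀·exp(−k·d) = 0.61 × exp(−0.731 × 4.8) = 0.61 × exp(−3.509)
  = 0.61 × 0.0299 = 0.0183

0.0183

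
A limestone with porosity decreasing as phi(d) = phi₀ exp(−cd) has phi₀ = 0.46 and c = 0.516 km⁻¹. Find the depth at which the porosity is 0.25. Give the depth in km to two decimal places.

1.18 km

Invert Athy's law: d = ln(phi₀/phi) / c
d = ln(0.46/0.25) / 0.516 = ln(1.84) / 0.516 = 0.6098 / 0.516 = 1.182 km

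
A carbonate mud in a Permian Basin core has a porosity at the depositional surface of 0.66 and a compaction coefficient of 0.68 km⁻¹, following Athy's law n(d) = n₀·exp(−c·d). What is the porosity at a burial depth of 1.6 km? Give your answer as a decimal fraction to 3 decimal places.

n = n₀·exp(−c·d) = 0.66 × exp(−0.68 × 1.6) = 0.66 × exp(−1.088)
  = 0.66 × 0.3369 = 0.2223

0.222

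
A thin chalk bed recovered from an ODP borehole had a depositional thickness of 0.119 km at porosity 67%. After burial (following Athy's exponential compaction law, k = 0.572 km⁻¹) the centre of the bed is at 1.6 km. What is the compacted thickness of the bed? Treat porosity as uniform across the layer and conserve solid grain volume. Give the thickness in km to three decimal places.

0.054 km

Porosity at 1.6 km: n = 0.67·exp(−0.572×1.6) = 0.2683
Solid-volume conservation: h(1−n) = h₀(1−n₀) ⇒ h = h₀·(1−n₀)/(1−n)
h = 0.119 × (1 − 0.67)/(1 − 0.2683) = 0.119 × 0.4510 = 0.0537 km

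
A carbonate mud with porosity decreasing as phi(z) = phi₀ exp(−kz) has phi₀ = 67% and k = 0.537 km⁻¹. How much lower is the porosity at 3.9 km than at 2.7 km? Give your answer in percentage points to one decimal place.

phi(2.7) = 0.67·e^(−0.537×2.7) = 0.1572
phi(3.9) = 0.67·e^(−0.537×3.9) = 0.0825
Δphi = 0.1572 − 0.0825 = 0.0747

7.5 percentage points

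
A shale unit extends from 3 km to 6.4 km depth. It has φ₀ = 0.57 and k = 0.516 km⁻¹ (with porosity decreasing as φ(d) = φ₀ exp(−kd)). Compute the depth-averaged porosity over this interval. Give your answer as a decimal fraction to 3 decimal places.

0.057

⟨φ⟩ = (1/(d₂−d₁)) ∫ φ₀ e^(−kd) dd = φ₀·(e^(−k·d₁) − e^(−k·d₂)) / (k·(d₂−d₁))
e^(−0.516×3) = 0.2127; e^(−0.516×6.4) = 0.0368
⟨φ⟩ = 0.57 × (0.2127 − 0.0368) / (0.516 × 3.4) = 0.57 × 0.1002 = 0.0571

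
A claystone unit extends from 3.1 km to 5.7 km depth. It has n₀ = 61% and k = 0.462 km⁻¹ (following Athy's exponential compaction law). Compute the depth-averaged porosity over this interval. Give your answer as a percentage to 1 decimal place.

⟨n⟩ = (1/(Z₂−Z₁)) ∫ n₀ e^(−kZ) dZ = n₀·(e^(−k·Z₁) − e^(−k·Z₂)) / (k·(Z₂−Z₁))
e^(−0.462×3.1) = 0.2388; e^(−0.462×5.7) = 0.0718
⟨n⟩ = 0.61 × (0.2388 − 0.0718) / (0.462 × 2.6) = 0.61 × 0.1390 = 0.0848

8.5%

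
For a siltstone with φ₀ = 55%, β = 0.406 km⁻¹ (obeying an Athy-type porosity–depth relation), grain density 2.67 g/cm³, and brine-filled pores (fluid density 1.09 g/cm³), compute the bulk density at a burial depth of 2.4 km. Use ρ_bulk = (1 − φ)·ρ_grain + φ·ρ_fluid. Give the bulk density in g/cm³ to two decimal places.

Porosity at depth: φ = 0.55·exp(−0.406×2.4) = 0.55×0.3774 = 0.2076
Bulk density: ρ_b = (1−φ)ρ_g + φ·ρ_f = 0.7924×2.67 + 0.2076×1.09
       = 2.116 + 0.226 = 2.342 g/cm³

2.34 g/cm³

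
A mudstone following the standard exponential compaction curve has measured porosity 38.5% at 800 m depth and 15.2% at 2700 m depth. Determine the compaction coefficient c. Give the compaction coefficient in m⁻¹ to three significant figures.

Working in km (1 km = 1000 m; c in km⁻¹ = c in m⁻¹ × 1000):
Athy: n(Z) = n₀ e^(−cZ) ⇒ n₁/n₂ = e^{c(Z₂−Z₁)} ⇒ c = ln(n₁/n₂)/(Z₂−Z₁)
c = ln(0.385/0.152) / (2.7 − 0.8) = ln(2.533) / 1.9 = 0.9294 / 1.9 = 0.4891 km⁻¹

0.000489 m⁻¹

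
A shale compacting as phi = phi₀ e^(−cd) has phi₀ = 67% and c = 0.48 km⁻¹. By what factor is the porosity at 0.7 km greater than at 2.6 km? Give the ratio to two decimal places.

2.49

phi(d₁)/phi(d₂) = e^(−c·d₁)/e^(−c·d₂) = e^{c(d₂−d₁)}
= exp(0.48 × 1.9) = exp(0.912) = 2.4893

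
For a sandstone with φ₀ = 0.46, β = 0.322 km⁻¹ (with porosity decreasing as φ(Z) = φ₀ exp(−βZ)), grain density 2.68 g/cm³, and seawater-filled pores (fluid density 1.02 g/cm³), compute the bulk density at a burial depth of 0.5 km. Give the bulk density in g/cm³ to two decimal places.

2.03 g/cm³

Porosity at depth: φ = 0.46·exp(−0.322×0.5) = 0.46×0.8513 = 0.3916
Bulk density: ρ_b = (1−φ)ρ_g + φ·ρ_f = 0.6084×2.68 + 0.3916×1.02
       = 1.631 + 0.399 = 2.030 g/cm³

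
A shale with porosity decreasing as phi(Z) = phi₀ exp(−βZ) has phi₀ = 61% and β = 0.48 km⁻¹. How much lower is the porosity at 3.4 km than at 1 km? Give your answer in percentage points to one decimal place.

phi(1) = 0.61·e^(−0.48×1) = 0.3775
phi(3.4) = 0.61·e^(−0.48×3.4) = 0.1193
Δphi = 0.3775 − 0.1193 = 0.2582

25.8 percentage points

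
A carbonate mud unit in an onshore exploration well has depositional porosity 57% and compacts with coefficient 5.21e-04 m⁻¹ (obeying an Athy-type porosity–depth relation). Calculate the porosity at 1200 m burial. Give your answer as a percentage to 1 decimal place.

30.5%

Working in km (1 km = 1000 m; β in km⁻¹ = β in m⁻¹ × 1000):
φ = φ₀·exp(−β·d) = 0.57 × exp(−0.521 × 1.2) = 0.57 × exp(−0.6252)
  = 0.57 × 0.5352 = 0.3050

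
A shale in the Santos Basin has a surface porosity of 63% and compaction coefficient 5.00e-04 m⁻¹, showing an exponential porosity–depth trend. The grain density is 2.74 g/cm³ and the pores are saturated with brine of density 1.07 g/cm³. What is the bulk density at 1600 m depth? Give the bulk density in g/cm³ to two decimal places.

Working in km (1 km = 1000 m; β in km⁻¹ = β in m⁻¹ × 1000):
Porosity at depth: φ = 0.63·exp(−0.5×1.6) = 0.63×0.4493 = 0.2831
Bulk density: ρ_b = (1−φ)ρ_g + φ·ρ_f = 0.7169×2.74 + 0.2831×1.07
       = 1.964 + 0.303 = 2.267 g/cm³

2.27 g/cm³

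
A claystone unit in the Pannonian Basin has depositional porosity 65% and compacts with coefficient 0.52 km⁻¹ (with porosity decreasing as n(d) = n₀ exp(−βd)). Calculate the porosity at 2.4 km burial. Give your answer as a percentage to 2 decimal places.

n = n₀·exp(−β·d) = 0.65 × exp(−0.52 × 2.4) = 0.65 × exp(−1.248)
  = 0.65 × 0.2871 = 0.1866

18.66%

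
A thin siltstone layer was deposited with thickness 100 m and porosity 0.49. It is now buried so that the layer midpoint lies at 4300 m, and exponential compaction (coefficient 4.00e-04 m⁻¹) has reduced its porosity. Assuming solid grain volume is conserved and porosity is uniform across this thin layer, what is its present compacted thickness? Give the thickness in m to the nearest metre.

56 m

Working in km (1 km = 1000 m; k in km⁻¹ = k in m⁻¹ × 1000):
Porosity at 4.3 km: phi = 0.49·exp(−0.4×4.3) = 0.0877
Solid-volume conservation: h(1−phi) = h₀(1−phi₀) ⇒ h = h₀·(1−phi₀)/(1−phi)
h = 0.1 × (1 − 0.49)/(1 − 0.0877) = 0.1 × 0.5591 = 0.0559 km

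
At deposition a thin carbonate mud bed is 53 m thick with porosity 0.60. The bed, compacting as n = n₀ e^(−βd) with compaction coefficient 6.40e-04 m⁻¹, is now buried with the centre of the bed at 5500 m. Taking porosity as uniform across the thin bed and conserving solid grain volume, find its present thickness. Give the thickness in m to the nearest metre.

22 m

Working in km (1 km = 1000 m; β in km⁻¹ = β in m⁻¹ × 1000):
Porosity at 5.5 km: n = 0.6·exp(−0.64×5.5) = 0.0178
Solid-volume conservation: h(1−n) = h₀(1−n₀) ⇒ h = h₀·(1−n₀)/(1−n)
h = 0.053 × (1 − 0.6)/(1 − 0.0178) = 0.053 × 0.4072 = 0.0216 km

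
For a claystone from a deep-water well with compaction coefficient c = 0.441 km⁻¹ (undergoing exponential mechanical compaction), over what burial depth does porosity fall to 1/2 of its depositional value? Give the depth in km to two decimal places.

n/n₀ = 1/2 ⇒ exp(−c·z) = 1/2 ⇒ z = ln(2) / c
z = 0.6931 / 0.441 = 1.572 km

1.57 km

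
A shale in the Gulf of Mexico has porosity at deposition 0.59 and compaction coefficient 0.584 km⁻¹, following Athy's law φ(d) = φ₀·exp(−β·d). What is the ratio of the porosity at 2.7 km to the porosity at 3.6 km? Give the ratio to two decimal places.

φ(d₁)/φ(d₂) = e^(−β·d₁)/e^(−β·d₂) = e^{β(d₂−d₁)}
= exp(0.584 × 0.9) = exp(0.5256) = 1.6915

1.69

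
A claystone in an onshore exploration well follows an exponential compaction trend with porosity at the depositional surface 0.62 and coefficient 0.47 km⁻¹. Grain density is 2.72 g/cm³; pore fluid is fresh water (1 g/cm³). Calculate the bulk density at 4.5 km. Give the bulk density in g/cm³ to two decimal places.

Porosity at depth: n = 0.62·exp(−0.47×4.5) = 0.62×0.1206 = 0.0748
Bulk density: ρ_b = (1−n)ρ_g + n·ρ_f = 0.9252×2.72 + 0.0748×1
       = 2.517 + 0.075 = 2.591 g/cm³

2.59 g/cm³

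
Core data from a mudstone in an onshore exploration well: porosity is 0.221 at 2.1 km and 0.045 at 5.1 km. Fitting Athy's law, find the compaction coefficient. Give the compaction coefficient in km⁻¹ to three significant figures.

Athy: phi(d) = phi₀ e^(−cd) ⇒ phi₁/phi₂ = e^{c(d₂−d₁)} ⇒ c = ln(phi₁/phi₂)/(d₂−d₁)
c = ln(0.221/0.045) / (5.1 − 2.1) = ln(4.911) / 3 = 1.5915 / 3 = 0.5305 km⁻¹

0.531 km⁻¹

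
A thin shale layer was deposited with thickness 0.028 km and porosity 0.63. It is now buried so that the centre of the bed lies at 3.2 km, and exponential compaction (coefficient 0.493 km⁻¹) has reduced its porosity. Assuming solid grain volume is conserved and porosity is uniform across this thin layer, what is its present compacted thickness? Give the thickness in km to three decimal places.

Porosity at 3.2 km: phi = 0.63·exp(−0.493×3.2) = 0.1301
Solid-volume conservation: h(1−phi) = h₀(1−phi₀) ⇒ h = h₀·(1−phi₀)/(1−phi)
h = 0.028 × (1 − 0.63)/(1 − 0.1301) = 0.028 × 0.4253 = 0.0119 km

0.012 km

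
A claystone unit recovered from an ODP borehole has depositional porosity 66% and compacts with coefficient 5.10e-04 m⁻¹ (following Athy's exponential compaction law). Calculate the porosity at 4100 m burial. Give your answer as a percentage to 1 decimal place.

8.2%

Working in km (1 km = 1000 m; c in km⁻¹ = c in m⁻¹ × 1000):
φ = φ₀·exp(−c·d) = 0.66 × exp(−0.51 × 4.1) = 0.66 × exp(−2.091)
  = 0.66 × 0.1236 = 0.0816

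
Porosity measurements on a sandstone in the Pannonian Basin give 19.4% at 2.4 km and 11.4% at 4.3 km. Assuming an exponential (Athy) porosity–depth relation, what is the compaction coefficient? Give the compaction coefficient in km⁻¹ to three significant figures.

Athy: n(d) = n₀ e^(−kd) ⇒ n₁/n₂ = e^{k(d₂−d₁)} ⇒ k = ln(n₁/n₂)/(d₂−d₁)
k = ln(0.194/0.114) / (4.3 − 2.4) = ln(1.702) / 1.9 = 0.5317 / 1.9 = 0.2798 km⁻¹

0.280 km⁻¹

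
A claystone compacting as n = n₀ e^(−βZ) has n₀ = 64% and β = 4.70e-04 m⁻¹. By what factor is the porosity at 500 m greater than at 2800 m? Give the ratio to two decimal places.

Working in km (1 km = 1000 m; β in km⁻¹ = β in m⁻¹ × 1000):
n(Z₁)/n(Z₂) = e^(−β·Z₁)/e^(−β·Z₂) = e^{β(Z₂−Z₁)}
= exp(0.47 × 2.3) = exp(1.081) = 2.9476

2.95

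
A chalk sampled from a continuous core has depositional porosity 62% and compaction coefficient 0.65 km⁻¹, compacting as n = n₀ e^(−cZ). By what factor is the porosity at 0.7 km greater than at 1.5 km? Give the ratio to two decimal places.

n(Z₁)/n(Z₂) = e^(−c·Z₁)/e^(−c·Z₂) = e^{c(Z₂−Z₁)}
= exp(0.65 × 0.8) = exp(0.52) = 1.6820

1.68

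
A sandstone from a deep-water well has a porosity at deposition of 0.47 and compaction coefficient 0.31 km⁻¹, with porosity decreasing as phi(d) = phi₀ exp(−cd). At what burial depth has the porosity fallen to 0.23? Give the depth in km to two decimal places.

2.31 km

Invert Athy's law: d = ln(phi₀/phi) / c
d = ln(0.47/0.23) / 0.31 = ln(2.043) / 0.31 = 0.7147 / 0.31 = 2.305 km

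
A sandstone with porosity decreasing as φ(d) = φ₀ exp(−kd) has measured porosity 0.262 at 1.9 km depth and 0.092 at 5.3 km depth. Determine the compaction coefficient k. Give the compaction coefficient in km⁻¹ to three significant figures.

Athy: φ(d) = φ₀ e^(−kd) ⇒ φ₁/φ₂ = e^{k(d₂−d₁)} ⇒ k = ln(φ₁/φ₂)/(d₂−d₁)
k = ln(0.262/0.092) / (5.3 − 1.9) = ln(2.848) / 3.4 = 1.0466 / 3.4 = 0.3078 km⁻¹

0.308 km⁻¹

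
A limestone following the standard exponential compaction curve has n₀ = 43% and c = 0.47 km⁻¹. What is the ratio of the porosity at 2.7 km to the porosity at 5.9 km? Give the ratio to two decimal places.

4.50

n(d₁)/n(d₂) = e^(−c·d₁)/e^(−c·d₂) = e^{c(d₂−d₁)}
= exp(0.47 × 3.2) = exp(1.504) = 4.4997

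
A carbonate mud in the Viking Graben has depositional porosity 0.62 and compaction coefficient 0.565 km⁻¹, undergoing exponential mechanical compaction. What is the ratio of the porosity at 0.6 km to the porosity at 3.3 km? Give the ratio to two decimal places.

φ(z₁)/φ(z₂) = e^(−k·z₁)/e^(−k·z₂) = e^{k(z₂−z₁)}
= exp(0.565 × 2.7) = exp(1.525) = 4.5974

4.60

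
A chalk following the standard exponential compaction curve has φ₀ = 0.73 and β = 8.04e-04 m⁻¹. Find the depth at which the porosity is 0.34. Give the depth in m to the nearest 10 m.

Working in km (1 km = 1000 m; β in km⁻¹ = β in m⁻¹ × 1000):
Invert Athy's law: Z = ln(φ₀/φ) / β
Z = ln(0.73/0.34) / 0.804 = ln(2.147) / 0.804 = 0.7641 / 0.804 = 0.950 km

950 m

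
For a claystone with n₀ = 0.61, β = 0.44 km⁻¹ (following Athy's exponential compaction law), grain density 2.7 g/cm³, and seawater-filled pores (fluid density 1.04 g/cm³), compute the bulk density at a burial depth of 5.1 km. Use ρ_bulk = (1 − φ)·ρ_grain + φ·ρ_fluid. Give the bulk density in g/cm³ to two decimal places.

Porosity at depth: n = 0.61·exp(−0.44×5.1) = 0.61×0.1060 = 0.0647
Bulk density: ρ_b = (1−n)ρ_g + n·ρ_f = 0.9353×2.7 + 0.0647×1.04
       = 2.525 + 0.067 = 2.593 g/cm³

2.59 g/cm³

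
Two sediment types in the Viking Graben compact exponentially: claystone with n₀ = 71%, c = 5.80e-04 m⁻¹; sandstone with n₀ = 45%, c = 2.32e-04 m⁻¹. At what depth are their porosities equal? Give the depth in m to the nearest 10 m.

Working in km (1 km = 1000 m; c in km⁻¹ = c in m⁻¹ × 1000):
Set n₀ₐ e^(−cₐz) = n₀ᵦ e^(−cᵦz) ⇒ ln(n₀ₐ/n₀ᵦ) = (cₐ − cᵦ)·z
z = ln(0.71/0.45) / (0.58 − 0.232) = 0.4560 / 0.348 = 1.310 km

1310 m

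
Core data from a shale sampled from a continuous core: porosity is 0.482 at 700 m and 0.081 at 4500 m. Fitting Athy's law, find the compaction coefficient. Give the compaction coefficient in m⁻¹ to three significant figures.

0.000469 m⁻¹

Working in km (1 km = 1000 m; β in km⁻¹ = β in m⁻¹ × 1000):
Athy: n(Z) = n₀ e^(−βZ) ⇒ n₁/n₂ = e^{β(Z₂−Z₁)} ⇒ β = ln(n₁/n₂)/(Z₂−Z₁)
β = ln(0.482/0.081) / (4.5 − 0.7) = ln(5.951) / 3.8 = 1.7835 / 3.8 = 0.4693 km⁻¹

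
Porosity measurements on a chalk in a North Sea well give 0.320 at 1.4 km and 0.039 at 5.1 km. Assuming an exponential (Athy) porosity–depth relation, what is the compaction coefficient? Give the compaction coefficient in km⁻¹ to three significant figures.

Athy: phi(Z) = phi₀ e^(−βZ) ⇒ phi₁/phi₂ = e^{β(Z₂−Z₁)} ⇒ β = ln(phi₁/phi₂)/(Z₂−Z₁)
β = ln(0.32/0.039) / (5.1 − 1.4) = ln(8.205) / 3.7 = 2.1048 / 3.7 = 0.5689 km⁻¹

0.569 km⁻¹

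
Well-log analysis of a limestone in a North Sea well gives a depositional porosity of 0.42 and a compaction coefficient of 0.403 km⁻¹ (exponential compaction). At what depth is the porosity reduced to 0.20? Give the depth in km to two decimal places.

Invert Athy's law: d = ln(phi₀/phi) / β
d = ln(0.42/0.2) / 0.403 = ln(2.1) / 0.403 = 0.7419 / 0.403 = 1.841 km

1.84 km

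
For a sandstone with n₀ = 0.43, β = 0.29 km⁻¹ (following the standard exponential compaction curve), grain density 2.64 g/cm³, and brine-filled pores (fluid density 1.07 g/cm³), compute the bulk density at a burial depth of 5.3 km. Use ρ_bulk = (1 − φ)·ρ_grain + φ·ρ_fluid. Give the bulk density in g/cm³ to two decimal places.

Porosity at depth: n = 0.43·exp(−0.29×5.3) = 0.43×0.2150 = 0.0925
Bulk density: ρ_b = (1−n)ρ_g + n·ρ_f = 0.9075×2.64 + 0.0925×1.07
       = 2.396 + 0.099 = 2.495 g/cm³

2.49 g/cm³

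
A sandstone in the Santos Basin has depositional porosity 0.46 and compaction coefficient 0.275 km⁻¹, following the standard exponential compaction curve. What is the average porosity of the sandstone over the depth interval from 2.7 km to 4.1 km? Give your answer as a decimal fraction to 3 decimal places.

⟨φ⟩ = (1/(d₂−d₁)) ∫ φ₀ e^(−βd) dd = φ₀·(e^(−β·d₁) − e^(−β·d₂)) / (β·(d₂−d₁))
e^(−0.275×2.7) = 0.4759; e^(−0.275×4.1) = 0.3238
⟨φ⟩ = 0.46 × (0.4759 − 0.3238) / (0.275 × 1.4) = 0.46 × 0.3950 = 0.1817

0.182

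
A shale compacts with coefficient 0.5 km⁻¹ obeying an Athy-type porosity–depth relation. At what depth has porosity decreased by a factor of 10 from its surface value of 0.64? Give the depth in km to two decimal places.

n/n₀ = 1/10 ⇒ exp(−β·d) = 1/10 ⇒ d = ln(10) / β
d = 2.3026 / 0.5 = 4.605 km

4.61 km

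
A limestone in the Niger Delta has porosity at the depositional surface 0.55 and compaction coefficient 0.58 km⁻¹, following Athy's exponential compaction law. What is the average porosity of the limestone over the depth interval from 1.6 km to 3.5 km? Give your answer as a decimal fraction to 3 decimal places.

0.132

⟨phi⟩ = (1/(d₂−d₁)) ∫ phi₀ e^(−kd) dd = phi₀·(e^(−k·d₁) − e^(−k·d₂)) / (k·(d₂−d₁))
e^(−0.58×1.6) = 0.3953; e^(−0.58×3.5) = 0.1313
⟨phi⟩ = 0.55 × (0.3953 − 0.1313) / (0.58 × 1.9) = 0.55 × 0.2396 = 0.1318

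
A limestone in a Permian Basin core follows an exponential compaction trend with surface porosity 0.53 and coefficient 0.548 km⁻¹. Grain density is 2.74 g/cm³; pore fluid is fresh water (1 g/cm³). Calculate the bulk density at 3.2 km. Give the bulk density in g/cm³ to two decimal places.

2.58 g/cm³

Porosity at depth: n = 0.53·exp(−0.548×3.2) = 0.53×0.1731 = 0.0918
Bulk density: ρ_b = (1−n)ρ_g + n·ρ_f = 0.9082×2.74 + 0.0918×1
       = 2.489 + 0.092 = 2.580 g/cm³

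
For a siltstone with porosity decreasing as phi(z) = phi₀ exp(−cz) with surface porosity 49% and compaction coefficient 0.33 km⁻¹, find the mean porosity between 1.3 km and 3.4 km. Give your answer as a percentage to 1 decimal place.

23.0%

⟨phi⟩ = (1/(z₂−z₁)) ∫ phi₀ e^(−cz) dz = phi₀·(e^(−c·z₁) − e^(−c·z₂)) / (c·(z₂−z₁))
e^(−0.33×1.3) = 0.6512; e^(−0.33×3.4) = 0.3256
⟨phi⟩ = 0.49 × (0.6512 − 0.3256) / (0.33 × 2.1) = 0.49 × 0.4697 = 0.2302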